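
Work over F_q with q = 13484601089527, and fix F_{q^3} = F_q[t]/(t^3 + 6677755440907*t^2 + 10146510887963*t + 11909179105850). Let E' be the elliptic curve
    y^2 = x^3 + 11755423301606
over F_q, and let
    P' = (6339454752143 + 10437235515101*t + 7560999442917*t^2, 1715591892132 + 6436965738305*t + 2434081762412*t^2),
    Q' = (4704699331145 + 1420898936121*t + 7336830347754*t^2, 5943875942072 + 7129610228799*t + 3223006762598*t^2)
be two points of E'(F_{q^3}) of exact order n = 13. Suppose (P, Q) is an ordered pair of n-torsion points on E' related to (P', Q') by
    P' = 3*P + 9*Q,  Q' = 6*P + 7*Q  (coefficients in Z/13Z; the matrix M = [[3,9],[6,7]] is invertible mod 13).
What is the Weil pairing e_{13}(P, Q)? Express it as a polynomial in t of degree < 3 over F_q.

Since e_{13}(P,P)=e_{13}(Q,Q)=1 and e_{13}(Q,P)=e_{13}(P,Q)^{-1}, expanding e_{13}(3*P + 9*Q,6*P + 7*Q) leaves e(P,Q)^det(M).
Inverting 6 mod 13: 11. Thus e_{13}(P,Q) = e(P',Q')^{11}.
Miller loop for e_{13} over F_{13484601089527^3}: bits of 13 = 1101; 3 double steps + 2 add steps, l/v at each.
f_P(D_Q)/f_Q(D_P) = 5858117540575 + 772731362774*t + 3987429891479*t^2.
Thus e_{13}(P,Q) = 732831992722 + 9912876290209*t + 10805777211659*t^2.

732831992722 + 9912876290209*t + 10805777211659*t^2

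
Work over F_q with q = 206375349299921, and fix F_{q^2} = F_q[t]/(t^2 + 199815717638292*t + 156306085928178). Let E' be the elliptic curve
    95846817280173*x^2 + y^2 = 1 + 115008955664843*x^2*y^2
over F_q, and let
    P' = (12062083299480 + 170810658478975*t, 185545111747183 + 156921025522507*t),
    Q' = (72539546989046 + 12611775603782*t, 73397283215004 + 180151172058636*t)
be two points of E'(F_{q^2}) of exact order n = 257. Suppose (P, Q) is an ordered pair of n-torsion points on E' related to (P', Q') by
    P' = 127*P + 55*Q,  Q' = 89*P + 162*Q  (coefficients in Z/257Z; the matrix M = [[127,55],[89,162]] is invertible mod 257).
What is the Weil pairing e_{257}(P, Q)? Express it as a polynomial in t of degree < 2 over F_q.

e_{257}(aP+bQ,cP+dQ) = e_{257}(P,Q)^(ad-bc); with (a,b,c,d)=(127,55,89,162) this gives the det-257 law.
Inverting 2 mod 257: 129. Thus e_{257}(P,Q) = e(P',Q')^{129}.
Map (x,y)_Ed via u=(1+y)/(1-y), v=(1+y)/((1-y)x) to Montgomery A=46688286353049,B=162370330722893; then to (a',b')=(188725973659165,96823182034159).
9-bit Miller (100000001) on E'/F_{206375349299921} with a'=188725973659165, b'=96823182034159: accumulate tangent/chord ratios at Q'+S and P'+S'.
So e_{257}(P',Q') = 141913365421722 + 155709518422868*t.
(141913365421722 + 155709518422868*t)^{129} mod (206375349299921,f) = 1927451596112 + 89256323454227*t.

1927451596112 + 89256323454227*t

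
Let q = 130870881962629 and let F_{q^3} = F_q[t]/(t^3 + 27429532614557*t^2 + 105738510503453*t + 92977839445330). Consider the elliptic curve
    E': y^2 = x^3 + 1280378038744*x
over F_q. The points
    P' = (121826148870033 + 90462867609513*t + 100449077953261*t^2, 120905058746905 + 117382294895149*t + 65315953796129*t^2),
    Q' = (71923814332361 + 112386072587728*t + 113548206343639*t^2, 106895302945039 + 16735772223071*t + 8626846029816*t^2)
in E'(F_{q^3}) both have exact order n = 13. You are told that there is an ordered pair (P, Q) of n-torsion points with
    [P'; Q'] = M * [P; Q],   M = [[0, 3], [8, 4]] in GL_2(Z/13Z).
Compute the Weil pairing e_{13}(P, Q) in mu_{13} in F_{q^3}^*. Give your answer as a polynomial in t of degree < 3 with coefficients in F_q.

58936584865000 + 48482195928217*t + 9408643726856*t^2

e_{13}(aP+bQ,cP+dQ) = e_{13}(P,Q)^(ad-bc); with (a,b,c,d)=(0,3,8,4) this gives the det-13 law.
det M = 0*4 - 3*8 = -24 = 2 (mod 13); 2^{-1} = 7 (mod 13).
n = 13 = (1101)_2 (4 bits, wt 3); accumulate f_{13,P'}(Q'+S)/f_{13,P'}(S) along the 3-step ladder.
So e_{13}(P',Q') = 37219381078249 + 63752413720241*t + 121219054432360*t^2.
Hence e(P,Q) = 58936584865000 + 48482195928217*t + 9408643726856*t^2 in F_{130870881962629^3}^*.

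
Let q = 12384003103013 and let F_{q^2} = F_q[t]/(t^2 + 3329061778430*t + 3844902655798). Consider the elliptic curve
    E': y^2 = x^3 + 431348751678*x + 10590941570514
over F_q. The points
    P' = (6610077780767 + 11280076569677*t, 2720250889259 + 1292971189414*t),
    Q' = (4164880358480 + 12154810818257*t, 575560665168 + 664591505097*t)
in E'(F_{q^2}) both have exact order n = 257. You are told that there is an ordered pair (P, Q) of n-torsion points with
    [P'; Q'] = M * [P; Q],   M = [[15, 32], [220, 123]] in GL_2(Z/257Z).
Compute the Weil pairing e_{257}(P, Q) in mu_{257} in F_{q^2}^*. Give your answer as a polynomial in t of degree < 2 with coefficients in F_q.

613887701468 + 1324641565021*t

Alternating bilinearity on E[257] (values in mu_{257} in F_{12384003103013^2}) gives e(P',Q') = e(P,Q)^det(M).
det M = 15*123 - 32*220 = -5195 = 202 (mod 257); 202^{-1} = 14 (mod 257).
Build f_{257,P'} and f_{257,Q'} via the 9-bit ladder of 257=100000001_2; evaluate at shifted divisors; quotient in F_{12384003103013^2}.
e_{257}(P',Q') = 866417919101 + 7779693707362*t.
(866417919101 + 7779693707362*t)^{14} mod (12384003103013,f) = 613887701468 + 1324641565021*t.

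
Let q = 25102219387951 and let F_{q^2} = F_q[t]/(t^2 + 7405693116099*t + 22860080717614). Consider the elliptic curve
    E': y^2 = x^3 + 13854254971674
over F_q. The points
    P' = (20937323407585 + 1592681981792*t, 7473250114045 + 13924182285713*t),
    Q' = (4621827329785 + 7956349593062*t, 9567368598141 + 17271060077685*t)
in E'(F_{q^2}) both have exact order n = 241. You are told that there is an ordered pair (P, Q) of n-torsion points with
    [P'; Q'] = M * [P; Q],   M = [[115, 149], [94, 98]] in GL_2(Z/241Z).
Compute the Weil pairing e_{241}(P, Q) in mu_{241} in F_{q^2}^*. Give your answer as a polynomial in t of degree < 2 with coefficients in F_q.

Since e_{241}(P,P)=e_{241}(Q,Q)=1 and e_{241}(Q,P)=e_{241}(P,Q)^{-1}, expanding e_{241}(115*P + 149*Q,94*P + 98*Q) leaves e(P,Q)^det(M).
115*98 - 149*94 = -2736; reduced mod 241: det = 156, inverse 17.
Miller loop for e_{241} over F_{25102219387951^2}: bits of 241 = 11110001; 7 double steps + 4 add steps, l/v at each.
The quotient is 15718757788387 + 15513175674546*t.
Thus e_{241}(P,Q) = 1669971273815 + 23706663642205*t.

1669971273815 + 23706663642205*t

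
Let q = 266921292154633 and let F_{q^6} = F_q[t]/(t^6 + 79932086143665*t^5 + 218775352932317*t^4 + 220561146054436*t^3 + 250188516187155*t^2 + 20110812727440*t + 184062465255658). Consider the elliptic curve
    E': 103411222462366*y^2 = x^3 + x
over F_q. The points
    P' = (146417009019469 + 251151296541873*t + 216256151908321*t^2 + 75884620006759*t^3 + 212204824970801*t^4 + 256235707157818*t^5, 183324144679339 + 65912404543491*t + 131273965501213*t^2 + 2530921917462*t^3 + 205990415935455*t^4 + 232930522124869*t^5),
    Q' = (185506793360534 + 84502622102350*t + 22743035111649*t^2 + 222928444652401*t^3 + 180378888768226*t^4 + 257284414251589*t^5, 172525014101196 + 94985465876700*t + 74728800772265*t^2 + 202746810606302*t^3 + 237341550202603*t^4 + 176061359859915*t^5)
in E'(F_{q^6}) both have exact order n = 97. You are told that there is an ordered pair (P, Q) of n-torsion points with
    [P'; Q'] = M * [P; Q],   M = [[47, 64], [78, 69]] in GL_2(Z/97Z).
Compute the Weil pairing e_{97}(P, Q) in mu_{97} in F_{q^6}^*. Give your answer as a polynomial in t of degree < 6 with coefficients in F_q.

156790576565910 + 152126393704185*t + 67996315336101*t^2 + 46240388067874*t^3 + 49858156893556*t^4 + 39155687463499*t^5

Alternating bilinearity on E[97] (values in mu_{97} in F_{266921292154633^6}) gives e(P',Q') = e(P,Q)^det(M).
det(M) mod 97 = 94; its inverse in (Z/97)^* is 32 (check: 94*32 mod 97 = 1).
(x,y)|->(53596256712168x,53596256712168y) sends E' to y^2=x^3+137251657824449*x.
n = 97 = (1100001)_2 (7 bits, wt 3); accumulate f_{97,P'}(Q'+S)/f_{97,P'}(S) along the 6-step ladder.
e_{97}(P',Q') = 3361138548225 + 6318046927178*t + 157003809991688*t^2 + 17787001248385*t^3 + 193487730650635*t^4 + 165966906427441*t^5.
Hence e(P,Q) = 156790576565910 + 152126393704185*t + 67996315336101*t^2 + 46240388067874*t^3 + 49858156893556*t^4 + 39155687463499*t^5 in F_{266921292154633^6}^*.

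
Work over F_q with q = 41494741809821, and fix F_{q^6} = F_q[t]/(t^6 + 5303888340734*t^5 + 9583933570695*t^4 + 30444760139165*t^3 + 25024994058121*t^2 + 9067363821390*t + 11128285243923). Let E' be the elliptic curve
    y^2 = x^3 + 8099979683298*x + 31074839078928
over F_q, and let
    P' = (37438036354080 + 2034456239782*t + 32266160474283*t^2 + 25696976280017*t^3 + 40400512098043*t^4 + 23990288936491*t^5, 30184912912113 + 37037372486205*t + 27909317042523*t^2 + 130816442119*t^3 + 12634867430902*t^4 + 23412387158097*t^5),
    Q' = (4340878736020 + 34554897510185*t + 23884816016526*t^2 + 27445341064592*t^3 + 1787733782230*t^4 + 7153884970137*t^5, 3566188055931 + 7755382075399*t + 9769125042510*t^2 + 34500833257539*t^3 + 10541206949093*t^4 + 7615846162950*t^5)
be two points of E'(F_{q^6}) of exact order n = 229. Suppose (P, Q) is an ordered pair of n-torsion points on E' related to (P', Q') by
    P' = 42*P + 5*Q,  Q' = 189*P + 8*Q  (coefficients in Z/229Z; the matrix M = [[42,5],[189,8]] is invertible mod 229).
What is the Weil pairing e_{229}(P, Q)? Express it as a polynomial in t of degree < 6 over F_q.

Alternating bilinearity on E[229] (values in mu_{229} in F_{41494741809821^6}) gives e(P',Q') = e(P,Q)^det(M).
det(M) mod 229 = 78; its inverse in (Z/229)^* is 138 (check: 78*138 mod 229 = 1).
Run Miller on y^2=x^3+8099979683298*x+31074839078928 over F_{41494741809821}: ladder 11100101 (8 bits); e = f_P(D_Q)/f_Q(D_P).
e_{229}(P',Q') = 24893551256283 + 16926943469860*t + 9944919591389*t^2 + 16108047034012*t^3 + 25643977153265*t^4 + 24533303355672*t^5.
Raise to 138: e(P,Q) = 20654800119854 + 19509357899416*t + 587474150806*t^2 + 13589591201944*t^3 + 2117745569371*t^4 + 39019167197272*t^5 in mu_{229}.

20654800119854 + 19509357899416*t + 587474150806*t^2 + 13589591201944*t^3 + 2117745569371*t^4 + 39019167197272*t^5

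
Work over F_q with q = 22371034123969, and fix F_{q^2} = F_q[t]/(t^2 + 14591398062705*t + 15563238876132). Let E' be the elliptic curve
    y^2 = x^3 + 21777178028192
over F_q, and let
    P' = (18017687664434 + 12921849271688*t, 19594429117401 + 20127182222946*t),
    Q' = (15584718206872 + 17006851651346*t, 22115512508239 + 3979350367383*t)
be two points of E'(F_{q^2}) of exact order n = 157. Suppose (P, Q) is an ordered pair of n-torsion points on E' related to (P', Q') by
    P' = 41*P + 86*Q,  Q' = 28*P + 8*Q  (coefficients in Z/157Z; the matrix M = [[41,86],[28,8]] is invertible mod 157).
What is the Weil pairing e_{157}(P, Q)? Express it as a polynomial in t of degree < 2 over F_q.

Since e_{157}(P,P)=e_{157}(Q,Q)=1 and e_{157}(Q,P)=e_{157}(P,Q)^{-1}, expanding e_{157}(41*P + 86*Q,28*P + 8*Q) leaves e(P,Q)^det(M).
So e_{157}(P,Q) = e_{157}(P',Q')^{4}, since 118*4 = 1 mod 157.
Run Miller on y^2=x^3+21777178028192 over F_{22371034123969}: ladder 10011101 (8 bits); e = f_P(D_Q)/f_Q(D_P).
So e_{157}(P',Q') = 9657243517696 + 8097167942961*t.
Thus e_{157}(P,Q) = 2822706656408 + 20670005042602*t.

2822706656408 + 20670005042602*t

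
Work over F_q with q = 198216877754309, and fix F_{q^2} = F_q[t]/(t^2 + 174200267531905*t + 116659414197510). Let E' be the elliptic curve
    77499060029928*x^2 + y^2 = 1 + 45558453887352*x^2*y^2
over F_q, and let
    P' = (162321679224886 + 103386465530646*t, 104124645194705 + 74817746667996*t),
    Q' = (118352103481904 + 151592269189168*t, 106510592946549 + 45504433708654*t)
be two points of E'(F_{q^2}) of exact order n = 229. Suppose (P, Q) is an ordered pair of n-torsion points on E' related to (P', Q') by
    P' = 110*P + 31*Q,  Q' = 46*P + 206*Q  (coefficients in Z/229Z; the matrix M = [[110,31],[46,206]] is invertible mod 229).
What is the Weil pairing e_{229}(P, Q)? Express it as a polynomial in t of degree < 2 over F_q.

168834463251929 + 120388989921253*t

e_{229} is bilinear + alternating on E[229], so e_{229}(110*P + 31*Q, 46*P + 206*Q) = e_{229}(P,Q)^(110*206-31*46).
So e_{229}(P,Q) = e_{229}(P',Q')^{189}, since 166*189 = 1 mod 229.
Edwards a_E,d_E -> Montgomery A=193464986092107,B=25061551229939 -> Weierstrass 24780999920321,10332716078210 via alpha=20509585652880,beta=7985151535644.
8-bit Miller (11100101) on E'/F_{198216877754309} with a'=24780999920321, b'=10332716078210: accumulate tangent/chord ratios at Q'+S and P'+S'.
Miller gives e_{229}(P',Q') = 102403495641211 + 42676251758535*t in F_{198216877754309^2}.
(102403495641211 + 42676251758535*t)^{189} mod (198216877754309,f) = 168834463251929 + 120388989921253*t.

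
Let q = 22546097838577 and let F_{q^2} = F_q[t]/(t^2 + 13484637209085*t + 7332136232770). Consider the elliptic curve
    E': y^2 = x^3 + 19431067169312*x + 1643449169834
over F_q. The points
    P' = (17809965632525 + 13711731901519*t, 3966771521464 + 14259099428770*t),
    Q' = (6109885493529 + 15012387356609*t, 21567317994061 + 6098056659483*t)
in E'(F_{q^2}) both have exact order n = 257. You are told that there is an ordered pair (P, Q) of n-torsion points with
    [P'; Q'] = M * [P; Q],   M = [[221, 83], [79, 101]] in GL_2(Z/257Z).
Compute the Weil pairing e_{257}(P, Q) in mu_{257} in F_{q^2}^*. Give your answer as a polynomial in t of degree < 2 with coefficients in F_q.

3327689115493 + 14679686086546*t

The 257-Weil pairing on E[257] over F_{22546097838577} is alternating-bilinear: e_{257}(P',Q') = e_{257}(P,Q)^det(M).
So e_{257}(P,Q) = e_{257}(P',Q')^{65}, since 87*65 = 1 mod 257.
Build f_{257,P'} and f_{257,Q'} via the 9-bit ladder of 257=100000001_2; evaluate at shifted divisors; quotient in F_{22546097838577^2}.
e_{257}(P',Q') = 9774993760623 + 18718457147104*t.
Hence e(P,Q) = 3327689115493 + 14679686086546*t in F_{22546097838577^2}^*.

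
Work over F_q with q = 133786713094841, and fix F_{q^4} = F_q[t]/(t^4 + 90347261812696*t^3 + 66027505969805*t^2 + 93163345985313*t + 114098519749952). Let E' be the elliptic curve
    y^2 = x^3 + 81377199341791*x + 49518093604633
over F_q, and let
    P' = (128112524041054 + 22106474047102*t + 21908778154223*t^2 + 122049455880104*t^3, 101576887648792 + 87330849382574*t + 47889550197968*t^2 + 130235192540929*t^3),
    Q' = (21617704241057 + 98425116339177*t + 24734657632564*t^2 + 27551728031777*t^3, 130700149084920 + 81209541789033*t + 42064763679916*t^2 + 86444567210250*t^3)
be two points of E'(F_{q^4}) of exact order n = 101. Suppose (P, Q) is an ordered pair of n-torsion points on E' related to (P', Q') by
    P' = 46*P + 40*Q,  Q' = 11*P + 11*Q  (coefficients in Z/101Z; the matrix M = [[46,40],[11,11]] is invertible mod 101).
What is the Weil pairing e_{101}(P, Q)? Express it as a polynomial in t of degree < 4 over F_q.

1874905033312 + 41193678661715*t + 123596881005132*t^2 + 108530036767508*t^3

e_{101}(aP+bQ,cP+dQ) = e_{101}(P,Q)^(ad-bc); with (a,b,c,d)=(46,40,11,11) this gives the det-101 law.
Hence e(P,Q) = e(P',Q')^{75} where 75 = 66^{-1} mod 101.
Double-and-add over 1100101: 7-1 doublings, 4-1 additions; each step l_{T,T}/v_{2T} or l_{T,P'}/v at Q'+S for random S.
So e_{101}(P',Q') = 33696095855570 + 90616928584264*t + 97254522194112*t^2 + 117481231543733*t^3.
Finally e_{101}(P,Q) = 1874905033312 + 41193678661715*t + 123596881005132*t^2 + 108530036767508*t^3.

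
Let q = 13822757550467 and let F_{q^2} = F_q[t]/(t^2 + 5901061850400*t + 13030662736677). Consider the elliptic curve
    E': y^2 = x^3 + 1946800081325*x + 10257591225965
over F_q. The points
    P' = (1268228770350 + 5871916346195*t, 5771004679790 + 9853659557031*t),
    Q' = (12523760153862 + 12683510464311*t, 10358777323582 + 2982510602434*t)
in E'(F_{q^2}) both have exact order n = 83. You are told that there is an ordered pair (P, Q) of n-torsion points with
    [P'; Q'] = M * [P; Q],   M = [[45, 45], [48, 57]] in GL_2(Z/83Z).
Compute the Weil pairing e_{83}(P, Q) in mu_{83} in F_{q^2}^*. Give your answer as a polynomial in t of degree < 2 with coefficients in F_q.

2540122417597 + 9921639233152*t

The 83-Weil pairing on E[83] over F_{13822757550467} is alternating-bilinear: e_{83}(P',Q') = e_{83}(P,Q)^det(M).
Inverting 73 mod 83: 58. Thus e_{83}(P,Q) = e(P',Q')^{58}.
7-bit Miller (1010011) on E'/F_{13822757550467} with a'=1946800081325, b'=10257591225965: accumulate tangent/chord ratios at Q'+S and P'+S'.
So e_{83}(P',Q') = 212259069212 + 7165444246104*t.
Finally e_{83}(P,Q) = 2540122417597 + 9921639233152*t.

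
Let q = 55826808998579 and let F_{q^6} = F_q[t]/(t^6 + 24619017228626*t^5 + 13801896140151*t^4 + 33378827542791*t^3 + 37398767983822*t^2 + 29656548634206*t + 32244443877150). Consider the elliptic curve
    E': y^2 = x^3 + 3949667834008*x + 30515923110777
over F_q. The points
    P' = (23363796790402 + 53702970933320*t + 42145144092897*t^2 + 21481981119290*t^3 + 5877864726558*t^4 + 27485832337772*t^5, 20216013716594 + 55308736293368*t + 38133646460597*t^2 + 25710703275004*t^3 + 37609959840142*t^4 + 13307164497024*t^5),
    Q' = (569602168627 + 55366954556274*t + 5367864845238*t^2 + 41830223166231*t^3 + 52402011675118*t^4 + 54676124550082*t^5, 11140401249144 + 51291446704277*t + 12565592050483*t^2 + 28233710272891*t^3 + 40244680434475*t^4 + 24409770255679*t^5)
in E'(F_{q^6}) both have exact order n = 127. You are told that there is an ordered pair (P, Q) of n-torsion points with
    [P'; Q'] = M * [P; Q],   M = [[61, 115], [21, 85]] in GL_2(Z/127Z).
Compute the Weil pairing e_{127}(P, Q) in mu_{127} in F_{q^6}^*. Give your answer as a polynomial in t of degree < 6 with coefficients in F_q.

Since e_{127}(P,P)=e_{127}(Q,Q)=1 and e_{127}(Q,P)=e_{127}(P,Q)^{-1}, expanding e_{127}(61*P + 115*Q,21*P + 85*Q) leaves e(P,Q)^det(M).
Hence e(P,Q) = e(P',Q')^{37} where 37 = 103^{-1} mod 127.
7-bit Miller (1111111) on E'/F_{55826808998579} with a'=3949667834008, b'=30515923110777: accumulate tangent/chord ratios at Q'+S and P'+S'.
So e_{127}(P',Q') = 54043377540970 + 36880499408995*t + 27154567669472*t^2 + 13036904941070*t^3 + 43529950375396*t^4 + 13593455623283*t^5.
Finally e_{127}(P,Q) = 48528796999611 + 11763513063906*t + 15708688769828*t^2 + 37986523348537*t^3 + 13813985338166*t^4 + 48783593757315*t^5.

48528796999611 + 11763513063906*t + 15708688769828*t^2 + 37986523348537*t^3 + 13813985338166*t^4 + 48783593757315*t^5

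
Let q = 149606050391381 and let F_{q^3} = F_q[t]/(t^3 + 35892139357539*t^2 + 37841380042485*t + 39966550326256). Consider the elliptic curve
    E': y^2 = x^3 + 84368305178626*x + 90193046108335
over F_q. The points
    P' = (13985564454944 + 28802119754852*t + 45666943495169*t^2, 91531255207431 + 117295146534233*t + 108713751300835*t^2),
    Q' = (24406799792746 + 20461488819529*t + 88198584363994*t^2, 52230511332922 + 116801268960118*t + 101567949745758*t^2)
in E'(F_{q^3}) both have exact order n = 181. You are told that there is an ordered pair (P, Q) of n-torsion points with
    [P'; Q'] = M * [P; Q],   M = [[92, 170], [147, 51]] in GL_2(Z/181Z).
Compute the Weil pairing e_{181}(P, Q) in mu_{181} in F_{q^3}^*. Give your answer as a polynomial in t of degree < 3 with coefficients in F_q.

e_{181} is bilinear + alternating on E[181], so e_{181}(92*P + 170*Q, 147*P + 51*Q) = e_{181}(P,Q)^(92*51-170*147).
Hence e(P,Q) = e(P',Q')^{174} where 174 = 155^{-1} mod 181.
Miller loop for e_{181} over F_{149606050391381^3}: bits of 181 = 10110101; 7 double steps + 4 add steps, l/v at each.
e_{181}(P',Q') = 99101187234261 + 9771043298669*t + 103624795368779*t^2.
e_{181}(P,Q) = (99101187234261 + 9771043298669*t + 103624795368779*t^2)^{174} = 51823821768018 + 35861981205667*t + 40126094002097*t^2.

51823821768018 + 35861981205667*t + 40126094002097*t^2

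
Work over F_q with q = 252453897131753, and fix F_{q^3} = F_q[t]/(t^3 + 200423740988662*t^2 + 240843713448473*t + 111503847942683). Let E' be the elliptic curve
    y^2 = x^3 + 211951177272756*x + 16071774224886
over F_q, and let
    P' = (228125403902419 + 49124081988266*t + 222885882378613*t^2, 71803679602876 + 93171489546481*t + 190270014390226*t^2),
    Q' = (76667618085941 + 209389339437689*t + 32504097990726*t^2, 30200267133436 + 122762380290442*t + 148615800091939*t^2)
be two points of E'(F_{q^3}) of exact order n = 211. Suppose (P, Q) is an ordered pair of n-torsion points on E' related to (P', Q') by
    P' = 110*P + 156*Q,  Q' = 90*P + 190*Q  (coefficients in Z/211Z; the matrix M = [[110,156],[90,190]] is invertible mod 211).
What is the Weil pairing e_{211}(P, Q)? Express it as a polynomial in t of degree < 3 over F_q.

e_{211}(aP+bQ,cP+dQ) = e_{211}(P,Q)^(ad-bc); with (a,b,c,d)=(110,156,90,190) this gives the det-211 law.
Inverting 108 mod 211: 127. Thus e_{211}(P,Q) = e(P',Q')^{127}.
Double-and-add over 11010011: 8-1 doublings, 5-1 additions; each step l_{T,T}/v_{2T} or l_{T,P'}/v at Q'+S for random S.
So e_{211}(P',Q') = 100533994493850 + 189144831414610*t + 180454414127603*t^2.
Thus e_{211}(P,Q) = 187073845219365 + 56558190640702*t + 127070507358027*t^2.

187073845219365 + 56558190640702*t + 127070507358027*t^2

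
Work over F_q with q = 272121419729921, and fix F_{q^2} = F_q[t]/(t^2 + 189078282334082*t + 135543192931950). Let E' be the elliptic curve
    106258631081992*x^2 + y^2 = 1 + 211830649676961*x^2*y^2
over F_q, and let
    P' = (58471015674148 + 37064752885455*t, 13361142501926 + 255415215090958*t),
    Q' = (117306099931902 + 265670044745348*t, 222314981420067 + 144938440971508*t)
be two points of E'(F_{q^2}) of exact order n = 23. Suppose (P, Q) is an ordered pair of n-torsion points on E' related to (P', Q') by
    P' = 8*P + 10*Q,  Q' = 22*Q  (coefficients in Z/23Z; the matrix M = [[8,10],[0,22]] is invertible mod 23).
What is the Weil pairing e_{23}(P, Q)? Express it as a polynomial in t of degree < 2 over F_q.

133994994161481 + 185131289843989*t

The 23-Weil pairing on E[23] over F_{272121419729921} is alternating-bilinear: e_{23}(P',Q') = e_{23}(P,Q)^det(M).
So e_{23}(P,Q) = e_{23}(P',Q')^{20}, since 15*20 = 1 mod 23.
Edwards->Montgomery: u=(1+y)/(1-y), v=u/x -> 206197777300780v^2=u^3+166921585938888u^2+u; then x_W=41637350283738u+98368450081479: y^2=x^3+24806401312621*x+205467670188310.
Double-and-add over 10111: 5-1 doublings, 4-1 additions; each step l_{T,T}/v_{2T} or l_{T,P'}/v at Q'+S for random S.
Result: e(P',Q') = 97402693685674 + 74427210806983*t.
(97402693685674 + 74427210806983*t)^{20} mod (272121419729921,f) = 133994994161481 + 185131289843989*t.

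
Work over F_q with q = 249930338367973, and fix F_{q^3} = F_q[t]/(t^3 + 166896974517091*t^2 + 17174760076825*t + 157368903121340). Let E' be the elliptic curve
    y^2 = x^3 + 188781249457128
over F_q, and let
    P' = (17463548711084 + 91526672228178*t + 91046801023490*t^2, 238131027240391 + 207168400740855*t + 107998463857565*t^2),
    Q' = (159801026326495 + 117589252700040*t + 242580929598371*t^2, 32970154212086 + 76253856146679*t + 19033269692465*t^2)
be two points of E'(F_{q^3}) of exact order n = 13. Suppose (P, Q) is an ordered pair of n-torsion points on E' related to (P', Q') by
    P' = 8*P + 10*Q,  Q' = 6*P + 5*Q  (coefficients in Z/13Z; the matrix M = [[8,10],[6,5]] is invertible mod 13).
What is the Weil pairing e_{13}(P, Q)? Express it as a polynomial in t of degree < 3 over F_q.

138494466137211 + 168031837106351*t + 64707664337701*t^2

e_{13}(aP+bQ,cP+dQ) = e_{13}(P,Q)^(ad-bc); with (a,b,c,d)=(8,10,6,5) this gives the det-13 law.
det M = 8*5 - 10*6 = -20 = 6 (mod 13); 6^{-1} = 11 (mod 13).
Miller loop for e_{13} over F_{249930338367973^3}: bits of 13 = 1101; 3 double steps + 2 add steps, l/v at each.
So e_{13}(P',Q') = 34567093338653 + 72904488073910*t + 34954937201064*t^2.
e_{13}(P,Q) = (34567093338653 + 72904488073910*t + 34954937201064*t^2)^{11} = 138494466137211 + 168031837106351*t + 64707664337701*t^2.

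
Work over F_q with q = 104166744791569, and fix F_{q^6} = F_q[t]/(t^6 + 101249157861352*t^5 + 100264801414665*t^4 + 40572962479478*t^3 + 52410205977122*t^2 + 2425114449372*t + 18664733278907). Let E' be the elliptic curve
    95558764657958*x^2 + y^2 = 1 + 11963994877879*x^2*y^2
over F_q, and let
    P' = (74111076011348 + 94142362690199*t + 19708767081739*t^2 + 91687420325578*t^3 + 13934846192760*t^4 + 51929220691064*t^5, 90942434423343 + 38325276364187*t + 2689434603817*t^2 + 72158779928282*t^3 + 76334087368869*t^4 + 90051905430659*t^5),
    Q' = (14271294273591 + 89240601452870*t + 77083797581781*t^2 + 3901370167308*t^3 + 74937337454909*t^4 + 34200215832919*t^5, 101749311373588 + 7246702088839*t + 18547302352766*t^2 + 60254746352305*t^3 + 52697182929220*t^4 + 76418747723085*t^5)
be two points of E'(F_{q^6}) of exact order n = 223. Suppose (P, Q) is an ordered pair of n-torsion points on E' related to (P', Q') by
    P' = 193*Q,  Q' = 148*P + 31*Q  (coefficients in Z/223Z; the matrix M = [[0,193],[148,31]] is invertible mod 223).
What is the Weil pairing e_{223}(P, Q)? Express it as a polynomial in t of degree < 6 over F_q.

The 223-Weil pairing on E[223] over F_{104166744791569} is alternating-bilinear: e_{223}(P',Q') = e_{223}(P,Q)^det(M).
det(M) mod 223 = 203; its inverse in (Z/223)^* is 78 (check: 203*78 mod 223 = 1).
Edwards->Montgomery: u=(1+y)/(1-y), v=u/x -> 100784892400584v^2=u^3+29595399785330u^2+u; then x_W=46940378642912u+70003832318424: y^2=x^3+42456966618343*x+59559121735675.
Run Miller on y^2=x^3+42456966618343*x+59559121735675 over F_{104166744791569}: ladder 11011111 (8 bits); e = f_P(D_Q)/f_Q(D_P).
The quotient is 60098070087075 + 56772929532041*t + 29146991125541*t^2 + 57174481759232*t^3 + 73655803259294*t^4 + 4113176633113*t^5.
e_{223}(P,Q) = (60098070087075 + 56772929532041*t + 29146991125541*t^2 + 57174481759232*t^3 + 73655803259294*t^4 + 4113176633113*t^5)^{78} = 26152097408336 + 102327580586712*t + 47406554738052*t^2 + 72687540557813*t^3 + 34962622040332*t^4 + 90122807527788*t^5.

26152097408336 + 102327580586712*t + 47406554738052*t^2 + 72687540557813*t^3 + 34962622040332*t^4 + 90122807527788*t^5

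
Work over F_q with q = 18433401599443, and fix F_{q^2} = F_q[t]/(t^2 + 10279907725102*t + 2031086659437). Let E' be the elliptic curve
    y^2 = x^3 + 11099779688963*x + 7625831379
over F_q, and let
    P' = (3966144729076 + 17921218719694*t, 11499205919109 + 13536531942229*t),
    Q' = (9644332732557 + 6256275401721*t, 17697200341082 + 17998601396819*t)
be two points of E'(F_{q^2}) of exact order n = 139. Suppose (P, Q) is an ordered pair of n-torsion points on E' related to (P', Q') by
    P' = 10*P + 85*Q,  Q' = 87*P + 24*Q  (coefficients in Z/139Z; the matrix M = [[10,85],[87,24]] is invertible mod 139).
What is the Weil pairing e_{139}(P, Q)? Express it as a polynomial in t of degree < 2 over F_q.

Under M = [[10,85],[87,24]] in GL_2(Z/139), e_{139}(P',Q') = e_{139}(P,Q)^(10*24-85*87 mod 139).
10*24 - 85*87 = -7155; reduced mod 139: det = 73, inverse 40.
8-bit Miller (10001011) on E'/F_{18433401599443} with a'=11099779688963, b'=7625831379: accumulate tangent/chord ratios at Q'+S and P'+S'.
e_{139}(P',Q') = 7557553880240 + 5836005360734*t.
Thus e_{139}(P,Q) = 5883206714004 + 13341582780802*t.

5883206714004 + 13341582780802*t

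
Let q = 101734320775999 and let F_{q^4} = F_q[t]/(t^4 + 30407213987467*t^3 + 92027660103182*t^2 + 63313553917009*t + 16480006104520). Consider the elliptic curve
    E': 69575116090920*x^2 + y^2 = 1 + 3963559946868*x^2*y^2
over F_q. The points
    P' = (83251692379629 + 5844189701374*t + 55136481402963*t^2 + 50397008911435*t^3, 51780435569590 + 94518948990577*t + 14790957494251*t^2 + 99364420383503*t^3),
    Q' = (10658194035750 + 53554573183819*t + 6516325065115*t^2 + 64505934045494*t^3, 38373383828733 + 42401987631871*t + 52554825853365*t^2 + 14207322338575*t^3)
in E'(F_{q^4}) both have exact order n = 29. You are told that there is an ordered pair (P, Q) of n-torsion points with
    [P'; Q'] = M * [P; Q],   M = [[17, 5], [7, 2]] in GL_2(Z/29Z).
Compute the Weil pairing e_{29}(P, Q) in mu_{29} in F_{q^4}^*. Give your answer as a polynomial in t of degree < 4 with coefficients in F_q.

The 29-Weil pairing on E[29] over F_{101734320775999} is alternating-bilinear: e_{29}(P',Q') = e_{29}(P,Q)^det(M).
So e_{29}(P,Q) = e_{29}(P',Q')^{28}, since 28*28 = 1 mod 29.
Edwards->Montgomery: u=(1+y)/(1-y), v=u/x -> 3483096880182v^2=u^3+82254264717770u^2+u; then x_W=16402889036013u+12256446006298: y^2=x^3+52155352015614*x+1764659114368.
Double-and-add over 11101: 5-1 doublings, 4-1 additions; each step l_{T,T}/v_{2T} or l_{T,P'}/v at Q'+S for random S.
f_P(D_Q)/f_Q(D_P) = 20888938173083 + 21241637049572*t + 85533611692988*t^2 + 54318524790332*t^3.
Thus e_{29}(P,Q) = 77563336976476 + 78508397147489*t + 45859072794453*t^2 + 13001411651158*t^3.

77563336976476 + 78508397147489*t + 45859072794453*t^2 + 13001411651158*t^3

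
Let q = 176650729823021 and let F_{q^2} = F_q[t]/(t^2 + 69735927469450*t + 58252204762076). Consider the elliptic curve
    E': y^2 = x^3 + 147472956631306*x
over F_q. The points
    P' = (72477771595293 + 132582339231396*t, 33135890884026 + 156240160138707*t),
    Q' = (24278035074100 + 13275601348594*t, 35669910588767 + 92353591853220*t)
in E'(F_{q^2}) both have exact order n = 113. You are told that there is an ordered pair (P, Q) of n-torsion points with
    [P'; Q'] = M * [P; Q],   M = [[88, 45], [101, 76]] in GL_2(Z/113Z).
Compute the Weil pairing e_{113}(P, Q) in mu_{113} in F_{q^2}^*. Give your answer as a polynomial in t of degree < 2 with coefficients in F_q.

148337052424966 + 152917780160786*t

Under M = [[88,45],[101,76]] in GL_2(Z/113), e_{113}(P',Q') = e_{113}(P,Q)^(88*76-45*101 mod 113).
88*76 - 45*101 = 2143; reduced mod 113: det = 109, inverse 28.
7-bit Miller (1110001) on E'/F_{176650729823021} with a'=147472956631306, b'=0: accumulate tangent/chord ratios at Q'+S and P'+S'.
Miller gives e_{113}(P',Q') = 58620626600208 + 73293362259004*t in F_{176650729823021^2}.
Finally e_{113}(P,Q) = 148337052424966 + 152917780160786*t.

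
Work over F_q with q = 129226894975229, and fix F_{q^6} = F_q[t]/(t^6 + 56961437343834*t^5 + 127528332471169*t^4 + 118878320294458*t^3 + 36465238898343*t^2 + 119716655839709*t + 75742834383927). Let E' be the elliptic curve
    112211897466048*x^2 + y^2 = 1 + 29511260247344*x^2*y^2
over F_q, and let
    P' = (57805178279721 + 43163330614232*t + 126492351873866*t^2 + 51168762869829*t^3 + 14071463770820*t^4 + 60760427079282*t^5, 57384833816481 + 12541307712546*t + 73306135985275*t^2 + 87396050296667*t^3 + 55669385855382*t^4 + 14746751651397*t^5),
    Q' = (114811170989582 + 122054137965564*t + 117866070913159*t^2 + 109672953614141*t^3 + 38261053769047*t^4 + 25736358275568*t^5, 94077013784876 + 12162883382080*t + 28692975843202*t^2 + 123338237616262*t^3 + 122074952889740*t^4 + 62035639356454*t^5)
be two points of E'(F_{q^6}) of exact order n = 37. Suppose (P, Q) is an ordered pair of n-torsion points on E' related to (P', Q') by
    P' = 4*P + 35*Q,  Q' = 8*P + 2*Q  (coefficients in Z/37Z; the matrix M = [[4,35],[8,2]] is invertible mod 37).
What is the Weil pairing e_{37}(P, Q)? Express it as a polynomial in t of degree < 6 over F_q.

Since e_{37}(P,P)=e_{37}(Q,Q)=1 and e_{37}(Q,P)=e_{37}(P,Q)^{-1}, expanding e_{37}(4*P + 35*Q,8*P + 2*Q) leaves e(P,Q)^det(M).
Hence e(P,Q) = e(P',Q')^{17} where 17 = 24^{-1} mod 37.
Map (x,y)_Ed via u=(1+y)/(1-y), v=(1+y)/((1-y)x) to Montgomery A=47021648723356,B=36368953518448; then to (a',b')=(118361624457322,116529075536205).
n = 37 = (100101)_2 (6 bits, wt 3); accumulate f_{37,P'}(Q'+S)/f_{37,P'}(S) along the 5-step ladder.
The quotient is 41329964009470 + 30113911314685*t + 46180694187545*t^2 + 58703236574468*t^3 + 119576230786238*t^4 + 40294687118139*t^5.
Raise to 17: e(P,Q) = 44245062012355 + 128803729884537*t + 4434537070189*t^2 + 30238975624346*t^3 + 95236254738338*t^4 + 2904678774824*t^5 in mu_{37}.

44245062012355 + 128803729884537*t + 4434537070189*t^2 + 30238975624346*t^3 + 95236254738338*t^4 + 2904678774824*t^5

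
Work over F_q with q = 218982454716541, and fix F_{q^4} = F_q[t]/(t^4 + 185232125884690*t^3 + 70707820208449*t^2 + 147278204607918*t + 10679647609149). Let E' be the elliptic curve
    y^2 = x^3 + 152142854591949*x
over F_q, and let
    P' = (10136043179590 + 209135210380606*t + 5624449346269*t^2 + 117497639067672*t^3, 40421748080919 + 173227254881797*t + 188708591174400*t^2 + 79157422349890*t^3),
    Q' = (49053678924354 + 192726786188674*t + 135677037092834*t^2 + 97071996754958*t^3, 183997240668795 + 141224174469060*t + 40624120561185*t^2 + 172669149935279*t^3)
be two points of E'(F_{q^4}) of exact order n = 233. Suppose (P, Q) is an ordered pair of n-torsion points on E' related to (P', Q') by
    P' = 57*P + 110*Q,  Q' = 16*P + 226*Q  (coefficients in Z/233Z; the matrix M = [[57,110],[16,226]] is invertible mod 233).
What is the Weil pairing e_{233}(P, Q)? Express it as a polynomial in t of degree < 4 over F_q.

207653056798918 + 95706234905965*t + 197508090374474*t^2 + 34332738147269*t^3

Alternating bilinearity on E[233] (values in mu_{233} in F_{218982454716541^4}) gives e(P',Q') = e(P,Q)^det(M).
So e_{233}(P,Q) = e_{233}(P',Q')^{124}, since 171*124 = 1 mod 233.
n = 233 = (11101001)_2 (8 bits, wt 5); accumulate f_{233,P'}(Q'+S)/f_{233,P'}(S) along the 7-step ladder.
Miller gives e_{233}(P',Q') = 13268097634207 + 132163623764546*t + 3795732374760*t^2 + 60092911971805*t^3 in F_{218982454716541^4}.
e_{233}(P,Q) = (13268097634207 + 132163623764546*t + 3795732374760*t^2 + 60092911971805*t^3)^{124} = 207653056798918 + 95706234905965*t + 197508090374474*t^2 + 34332738147269*t^3.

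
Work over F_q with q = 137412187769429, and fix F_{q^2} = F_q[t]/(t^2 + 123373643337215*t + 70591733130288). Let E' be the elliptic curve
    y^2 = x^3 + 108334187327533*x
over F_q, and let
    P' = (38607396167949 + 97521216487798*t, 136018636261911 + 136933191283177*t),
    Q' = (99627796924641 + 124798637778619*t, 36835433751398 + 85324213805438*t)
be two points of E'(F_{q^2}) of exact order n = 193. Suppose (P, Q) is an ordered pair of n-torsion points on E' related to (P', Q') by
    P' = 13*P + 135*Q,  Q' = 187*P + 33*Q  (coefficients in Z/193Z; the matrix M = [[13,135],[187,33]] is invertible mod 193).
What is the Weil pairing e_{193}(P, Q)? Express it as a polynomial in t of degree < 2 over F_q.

104964416116476 + 56853626433066*t

e_{193}(aP+bQ,cP+dQ) = e_{193}(P,Q)^(ad-bc); with (a,b,c,d)=(13,135,187,33) this gives the det-193 law.
13*33 - 135*187 = -24816; reduced mod 193: det = 81, inverse 112.
n = 193 = (11000001)_2 (8 bits, wt 3); accumulate f_{193,P'}(Q'+S)/f_{193,P'}(S) along the 7-step ladder.
f_P(D_Q)/f_Q(D_P) = 3741026378435 + 110180059075537*t.
Thus e_{193}(P,Q) = 104964416116476 + 56853626433066*t.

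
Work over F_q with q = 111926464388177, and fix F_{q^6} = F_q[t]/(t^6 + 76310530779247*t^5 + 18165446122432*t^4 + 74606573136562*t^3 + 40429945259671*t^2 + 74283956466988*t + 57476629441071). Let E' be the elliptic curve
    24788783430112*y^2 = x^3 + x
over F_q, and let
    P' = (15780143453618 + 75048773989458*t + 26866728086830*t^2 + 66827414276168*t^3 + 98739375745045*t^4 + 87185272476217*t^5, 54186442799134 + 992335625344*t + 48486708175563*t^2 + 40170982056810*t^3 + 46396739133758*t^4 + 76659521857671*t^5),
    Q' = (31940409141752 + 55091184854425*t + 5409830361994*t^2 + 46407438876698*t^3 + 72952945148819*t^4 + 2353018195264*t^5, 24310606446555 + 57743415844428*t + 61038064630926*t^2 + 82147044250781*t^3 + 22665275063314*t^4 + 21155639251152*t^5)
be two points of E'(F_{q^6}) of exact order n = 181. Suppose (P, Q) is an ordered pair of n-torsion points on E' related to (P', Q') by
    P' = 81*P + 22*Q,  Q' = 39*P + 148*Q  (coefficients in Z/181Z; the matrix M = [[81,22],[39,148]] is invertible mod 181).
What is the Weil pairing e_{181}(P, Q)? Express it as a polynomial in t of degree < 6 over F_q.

Under M = [[81,22],[39,148]] in GL_2(Z/181), e_{181}(P',Q') = e_{181}(P,Q)^(81*148-22*39 mod 181).
det(M) mod 181 = 89; its inverse in (Z/181)^* is 120 (check: 89*120 mod 181 = 1).
Undo Montgomery via alpha=0, beta=10260879299339: (a',b')=(79149323216060,0) over F_{111926464388177}.
Run Miller on y^2=x^3+79149323216060*x over F_{111926464388177}: ladder 10110101 (8 bits); e = f_P(D_Q)/f_Q(D_P).
Miller gives e_{181}(P',Q') = 52424916845794 + 44203075175982*t + 73094086730991*t^2 + 48934005782599*t^3 + 43987618597324*t^4 + 52936106181950*t^5 in F_{111926464388177^6}.
Thus e_{181}(P,Q) = 44355149031881 + 108778907462656*t + 108970570311613*t^2 + 28715230300959*t^3 + 103222672438295*t^4 + 96609488729207*t^5.

44355149031881 + 108778907462656*t + 108970570311613*t^2 + 28715230300959*t^3 + 103222672438295*t^4 + 96609488729207*t^5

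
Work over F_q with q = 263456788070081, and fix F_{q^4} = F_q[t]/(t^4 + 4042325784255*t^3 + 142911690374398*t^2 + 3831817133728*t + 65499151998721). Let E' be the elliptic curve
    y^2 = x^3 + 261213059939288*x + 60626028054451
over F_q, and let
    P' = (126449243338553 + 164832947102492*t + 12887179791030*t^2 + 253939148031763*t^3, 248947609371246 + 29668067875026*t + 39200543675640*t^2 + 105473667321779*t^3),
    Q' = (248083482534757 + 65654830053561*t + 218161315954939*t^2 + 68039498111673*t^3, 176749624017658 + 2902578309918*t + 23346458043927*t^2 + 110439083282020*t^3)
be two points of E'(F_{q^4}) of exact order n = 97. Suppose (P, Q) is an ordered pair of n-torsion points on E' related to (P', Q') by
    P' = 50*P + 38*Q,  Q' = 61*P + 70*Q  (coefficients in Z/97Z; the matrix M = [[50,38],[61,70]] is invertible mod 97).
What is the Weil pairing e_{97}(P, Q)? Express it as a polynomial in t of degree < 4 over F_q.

100796973767358 + 40785309887810*t + 84479194150667*t^2 + 8389731843346*t^3

Alternating bilinearity on E[97] (values in mu_{97} in F_{263456788070081^4}) gives e(P',Q') = e(P,Q)^det(M).
det(M) mod 97 = 18; its inverse in (Z/97)^* is 27 (check: 18*27 mod 97 = 1).
n = 97 = (1100001)_2 (7 bits, wt 3); accumulate f_{97,P'}(Q'+S)/f_{97,P'}(S) along the 6-step ladder.
The quotient is 176093578013632 + 5833774027365*t + 208780070024025*t^2 + 44591915718647*t^3.
Finally e_{97}(P,Q) = 100796973767358 + 40785309887810*t + 84479194150667*t^2 + 8389731843346*t^3.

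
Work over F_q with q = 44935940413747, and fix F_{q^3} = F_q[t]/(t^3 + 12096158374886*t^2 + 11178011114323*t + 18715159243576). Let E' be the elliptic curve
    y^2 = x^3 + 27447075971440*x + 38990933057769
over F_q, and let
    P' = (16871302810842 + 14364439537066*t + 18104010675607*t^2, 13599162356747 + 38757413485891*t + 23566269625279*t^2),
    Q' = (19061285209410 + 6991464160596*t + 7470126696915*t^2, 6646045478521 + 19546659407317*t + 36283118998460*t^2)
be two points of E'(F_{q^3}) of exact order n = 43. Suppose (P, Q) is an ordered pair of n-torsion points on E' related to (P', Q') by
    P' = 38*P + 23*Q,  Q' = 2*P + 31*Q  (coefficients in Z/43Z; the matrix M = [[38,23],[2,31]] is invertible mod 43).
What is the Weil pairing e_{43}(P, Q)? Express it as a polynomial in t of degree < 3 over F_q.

11832751317986 + 9129386217988*t + 22535594802833*t^2

Alternating bilinearity on E[43] (values in mu_{43} in F_{44935940413747^3}) gives e(P',Q') = e(P,Q)^det(M).
Inverting 14 mod 43: 40. Thus e_{43}(P,Q) = e(P',Q')^{40}.
Run Miller on y^2=x^3+27447075971440*x+38990933057769 over F_{44935940413747}: ladder 101011 (6 bits); e = f_P(D_Q)/f_Q(D_P).
f_P(D_Q)/f_Q(D_P) = 33467307450994 + 686594806140*t + 4429850896410*t^2.
(33467307450994 + 686594806140*t + 4429850896410*t^2)^{40} mod (44935940413747,f) = 11832751317986 + 9129386217988*t + 22535594802833*t^2.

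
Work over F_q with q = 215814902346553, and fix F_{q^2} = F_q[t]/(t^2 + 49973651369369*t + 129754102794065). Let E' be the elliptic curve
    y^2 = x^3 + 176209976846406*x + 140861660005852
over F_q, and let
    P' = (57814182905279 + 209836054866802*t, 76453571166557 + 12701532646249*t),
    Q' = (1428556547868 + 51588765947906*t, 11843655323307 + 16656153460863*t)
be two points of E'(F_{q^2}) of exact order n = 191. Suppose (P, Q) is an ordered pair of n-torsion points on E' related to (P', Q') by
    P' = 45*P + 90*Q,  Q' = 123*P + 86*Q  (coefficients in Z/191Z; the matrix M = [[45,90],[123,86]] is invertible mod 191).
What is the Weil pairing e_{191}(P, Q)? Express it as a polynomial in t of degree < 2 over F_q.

Since e_{191}(P,P)=e_{191}(Q,Q)=1 and e_{191}(Q,P)=e_{191}(P,Q)^{-1}, expanding e_{191}(45*P + 90*Q,123*P + 86*Q) leaves e(P,Q)^det(M).
So e_{191}(P,Q) = e_{191}(P',Q')^{56}, since 58*56 = 1 mod 191.
n = 191 = (10111111)_2 (8 bits, wt 7); accumulate f_{191,P'}(Q'+S)/f_{191,P'}(S) along the 7-step ladder.
So e_{191}(P',Q') = 100704559560791 + 197443665645403*t.
(100704559560791 + 197443665645403*t)^{56} mod (215814902346553,f) = 137758483208923 + 72694185898453*t.

137758483208923 + 72694185898453*t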